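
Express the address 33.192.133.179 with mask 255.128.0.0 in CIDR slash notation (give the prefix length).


Binary: 11111111.10000000.00000000.00000000
Count leading 1s
Prefix: /9


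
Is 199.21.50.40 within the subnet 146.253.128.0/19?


Subnet network: 146.253.128.0
Test IP AND mask: 199.21.32.0
No, 199.21.50.40 is not in 146.253.128.0/19


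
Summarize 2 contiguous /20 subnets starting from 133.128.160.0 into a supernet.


Original prefix: /20
Number of subnets: 2 = 2^1
New prefix = 20 - 1 = 19
Supernet: 133.128.160.0/19


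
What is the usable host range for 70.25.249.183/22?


Network: 70.25.248.0
Broadcast: 70.25.251.255
First usable = network + 1
Last usable = broadcast - 1
Range: 70.25.248.1 to 70.25.251.254


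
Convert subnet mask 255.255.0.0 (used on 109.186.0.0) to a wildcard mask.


Subnet mask: 255.255.0.0
Wildcard = 255.255.255.255 - subnet mask
255 - 255 = 0
255 - 255 = 0
255 - 0 = 255
255 - 0 = 255
Wildcard: 0.0.255.255


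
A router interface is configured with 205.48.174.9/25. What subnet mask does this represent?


/25 means 25 network bits, 7 host bits
Binary: 11111111111111111111111110000000
Mask: 255.255.255.128


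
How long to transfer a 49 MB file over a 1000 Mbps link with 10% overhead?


Effective throughput = 1000 * (1 - 10/100) = 900 Mbps
File size in Mb = 49 * 8 = 392 Mb
Time = 392 / 900
Time = 0.4356 seconds


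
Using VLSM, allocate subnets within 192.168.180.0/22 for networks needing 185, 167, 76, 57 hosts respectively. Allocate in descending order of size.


185 hosts -> /24 (254 usable): 192.168.180.0/24
167 hosts -> /24 (254 usable): 192.168.181.0/24
76 hosts -> /25 (126 usable): 192.168.182.0/25
57 hosts -> /26 (62 usable): 192.168.182.128/26
Allocation: 192.168.180.0/24 (185 hosts, 254 usable); 192.168.181.0/24 (167 hosts, 254 usable); 192.168.182.0/25 (76 hosts, 126 usable); 192.168.182.128/26 (57 hosts, 62 usable)


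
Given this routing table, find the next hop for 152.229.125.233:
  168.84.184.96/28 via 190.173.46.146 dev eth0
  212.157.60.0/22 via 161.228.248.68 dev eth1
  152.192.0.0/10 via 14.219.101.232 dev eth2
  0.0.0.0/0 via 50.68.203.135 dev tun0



Longest prefix match for 152.229.125.233:
  /28 168.84.184.96: no
  /22 212.157.60.0: no
  /10 152.192.0.0: MATCH
  /0 0.0.0.0: MATCH
Selected: next-hop 14.219.101.232 via eth2 (matched /10)


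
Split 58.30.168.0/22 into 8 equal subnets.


New prefix = 22 + 3 = 25
Each subnet has 128 addresses
  58.30.168.0/25
  58.30.168.128/25
  58.30.169.0/25
  58.30.169.128/25
  58.30.170.0/25
  58.30.170.128/25
  58.30.171.0/25
  58.30.171.128/25
Subnets: 58.30.168.0/25, 58.30.168.128/25, 58.30.169.0/25, 58.30.169.128/25, 58.30.170.0/25, 58.30.170.128/25, 58.30.171.0/25, 58.30.171.128/25


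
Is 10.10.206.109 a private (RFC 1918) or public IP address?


RFC 1918 private ranges:
  10.0.0.0/8 (10.0.0.0 - 10.255.255.255)
  172.16.0.0/12 (172.16.0.0 - 172.31.255.255)
  192.168.0.0/16 (192.168.0.0 - 192.168.255.255)
Private (in 10.0.0.0/8)


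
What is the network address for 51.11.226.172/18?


IP:   00110011.00001011.11100010.10101100
Mask: 11111111.11111111.11000000.00000000
AND operation:
Net:  00110011.00001011.11000000.00000000
Network: 51.11.192.0/18


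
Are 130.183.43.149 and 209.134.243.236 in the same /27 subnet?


Mask: 255.255.255.224
130.183.43.149 AND mask = 130.183.43.128
209.134.243.236 AND mask = 209.134.243.224
No, different subnets (130.183.43.128 vs 209.134.243.224)


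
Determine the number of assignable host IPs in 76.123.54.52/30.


Host bits = 32 - 30 = 2
Total addresses = 2^2 = 4
Usable = total - 2 (network and broadcast)
Usable hosts: 2


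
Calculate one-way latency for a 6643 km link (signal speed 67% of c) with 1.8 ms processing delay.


Speed = 0.67 * 3e5 km/s = 201000 km/s
Propagation delay = 6643 / 201000 = 0.033 s = 33.0498 ms
Processing delay = 1.8 ms
Total one-way latency = 34.8498 ms


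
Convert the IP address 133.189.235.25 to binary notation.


133 = 10000101
189 = 10111101
235 = 11101011
25 = 00011001
Binary: 10000101.10111101.11101011.00011001


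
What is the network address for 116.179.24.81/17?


IP:   01110100.10110011.00011000.01010001
Mask: 11111111.11111111.10000000.00000000
AND operation:
Net:  01110100.10110011.00000000.00000000
Network: 116.179.0.0/17


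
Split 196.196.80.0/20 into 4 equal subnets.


New prefix = 20 + 2 = 22
Each subnet has 1024 addresses
  196.196.80.0/22
  196.196.84.0/22
  196.196.88.0/22
  196.196.92.0/22
Subnets: 196.196.80.0/22, 196.196.84.0/22, 196.196.88.0/22, 196.196.92.0/22


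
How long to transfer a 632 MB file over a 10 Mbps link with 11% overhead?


Effective throughput = 10 * (1 - 11/100) = 8.9 Mbps
File size in Mb = 632 * 8 = 5056 Mb
Time = 5056 / 8.9
Time = 568.0899 seconds


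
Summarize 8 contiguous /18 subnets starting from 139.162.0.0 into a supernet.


Original prefix: /18
Number of subnets: 8 = 2^3
New prefix = 18 - 3 = 15
Supernet: 139.162.0.0/15


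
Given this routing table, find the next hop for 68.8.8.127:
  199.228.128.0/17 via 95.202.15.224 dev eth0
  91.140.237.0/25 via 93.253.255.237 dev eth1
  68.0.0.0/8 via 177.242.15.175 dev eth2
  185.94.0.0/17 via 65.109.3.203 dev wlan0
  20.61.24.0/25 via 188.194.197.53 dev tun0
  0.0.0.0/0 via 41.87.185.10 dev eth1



Longest prefix match for 68.8.8.127:
  /17 199.228.128.0: no
  /25 91.140.237.0: no
  /8 68.0.0.0: MATCH
  /17 185.94.0.0: no
  /25 20.61.24.0: no
  /0 0.0.0.0: MATCH
Selected: next-hop 177.242.15.175 via eth2 (matched /8)


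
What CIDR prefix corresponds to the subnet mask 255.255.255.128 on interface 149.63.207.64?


Binary: 11111111.11111111.11111111.10000000
Count leading 1s
Prefix: /25


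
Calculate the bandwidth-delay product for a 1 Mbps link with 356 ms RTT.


BDP = bandwidth * RTT
= 1 Mbps * 356 ms
= 1 * 1e6 * 356 / 1000 bits
= 356000 bits
= 44500 bytes
= 43.457 KB
BDP = 356000 bits (44500 bytes)


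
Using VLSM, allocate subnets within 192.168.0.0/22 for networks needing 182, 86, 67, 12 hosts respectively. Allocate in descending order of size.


182 hosts -> /24 (254 usable): 192.168.0.0/24
86 hosts -> /25 (126 usable): 192.168.1.0/25
67 hosts -> /25 (126 usable): 192.168.1.128/25
12 hosts -> /28 (14 usable): 192.168.2.0/28
Allocation: 192.168.0.0/24 (182 hosts, 254 usable); 192.168.1.0/25 (86 hosts, 126 usable); 192.168.1.128/25 (67 hosts, 126 usable); 192.168.2.0/28 (12 hosts, 14 usable)


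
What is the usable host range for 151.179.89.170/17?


Network: 151.179.0.0
Broadcast: 151.179.127.255
First usable = network + 1
Last usable = broadcast - 1
Range: 151.179.0.1 to 151.179.127.254


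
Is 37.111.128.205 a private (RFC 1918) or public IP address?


RFC 1918 private ranges:
  10.0.0.0/8 (10.0.0.0 - 10.255.255.255)
  172.16.0.0/12 (172.16.0.0 - 172.31.255.255)
  192.168.0.0/16 (192.168.0.0 - 192.168.255.255)
Public (not in any RFC 1918 range)


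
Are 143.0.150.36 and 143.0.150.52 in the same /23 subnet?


Mask: 255.255.254.0
143.0.150.36 AND mask = 143.0.150.0
143.0.150.52 AND mask = 143.0.150.0
Yes, same subnet (143.0.150.0)


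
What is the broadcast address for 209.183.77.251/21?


Network: 209.183.72.0/21
Host bits = 11
Set all host bits to 1:
Broadcast: 209.183.79.255


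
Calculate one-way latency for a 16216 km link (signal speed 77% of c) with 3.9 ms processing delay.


Speed = 0.77 * 3e5 km/s = 231000 km/s
Propagation delay = 16216 / 231000 = 0.0702 s = 70.1991 ms
Processing delay = 3.9 ms
Total one-way latency = 74.0991 ms


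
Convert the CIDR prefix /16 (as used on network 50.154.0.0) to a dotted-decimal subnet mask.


/16 means 16 network bits, 16 host bits
Binary: 11111111111111110000000000000000
Mask: 255.255.0.0


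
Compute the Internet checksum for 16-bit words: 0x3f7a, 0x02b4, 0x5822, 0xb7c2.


Sum all words (with carry folding):
+ 0x3f7a = 0x3f7a
+ 0x02b4 = 0x422e
+ 0x5822 = 0x9a50
+ 0xb7c2 = 0x5213
One's complement: ~0x5213
Checksum = 0xadec


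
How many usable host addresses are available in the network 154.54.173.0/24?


Host bits = 32 - 24 = 8
Total addresses = 2^8 = 256
Usable = total - 2 (network and broadcast)
Usable hosts: 254


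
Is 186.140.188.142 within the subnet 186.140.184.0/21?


Subnet network: 186.140.184.0
Test IP AND mask: 186.140.184.0
Yes, 186.140.188.142 is in 186.140.184.0/21


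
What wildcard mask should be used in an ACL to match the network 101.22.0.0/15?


Subnet mask: 255.254.0.0
Wildcard = 255.255.255.255 - subnet mask
255 - 255 = 0
255 - 254 = 1
255 - 0 = 255
255 - 0 = 255
Wildcard: 0.1.255.255


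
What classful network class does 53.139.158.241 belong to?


First octet: 53
Binary: 00110101
0xxxxxxx -> Class A (1-126)
Class A, default mask 255.0.0.0 (/8)


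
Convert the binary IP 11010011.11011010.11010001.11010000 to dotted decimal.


11010011 = 211
11011010 = 218
11010001 = 209
11010000 = 208
IP: 211.218.209.208


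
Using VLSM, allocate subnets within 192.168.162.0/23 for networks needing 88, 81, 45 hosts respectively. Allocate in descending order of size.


88 hosts -> /25 (126 usable): 192.168.162.0/25
81 hosts -> /25 (126 usable): 192.168.162.128/25
45 hosts -> /26 (62 usable): 192.168.163.0/26
Allocation: 192.168.162.0/25 (88 hosts, 126 usable); 192.168.162.128/25 (81 hosts, 126 usable); 192.168.163.0/26 (45 hosts, 62 usable)


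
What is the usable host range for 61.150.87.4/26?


Network: 61.150.87.0
Broadcast: 61.150.87.63
First usable = network + 1
Last usable = broadcast - 1
Range: 61.150.87.1 to 61.150.87.62


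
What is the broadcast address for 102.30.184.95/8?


Network: 102.0.0.0/8
Host bits = 24
Set all host bits to 1:
Broadcast: 102.255.255.255


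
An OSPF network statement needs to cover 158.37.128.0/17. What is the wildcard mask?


Subnet mask: 255.255.128.0
Wildcard = 255.255.255.255 - subnet mask
255 - 255 = 0
255 - 255 = 0
255 - 128 = 127
255 - 0 = 255
Wildcard: 0.0.127.255


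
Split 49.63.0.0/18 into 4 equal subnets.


New prefix = 18 + 2 = 20
Each subnet has 4096 addresses
  49.63.0.0/20
  49.63.16.0/20
  49.63.32.0/20
  49.63.48.0/20
Subnets: 49.63.0.0/20, 49.63.16.0/20, 49.63.32.0/20, 49.63.48.0/20


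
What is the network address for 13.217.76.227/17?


IP:   00001101.11011001.01001100.11100011
Mask: 11111111.11111111.10000000.00000000
AND operation:
Net:  00001101.11011001.00000000.00000000
Network: 13.217.0.0/17


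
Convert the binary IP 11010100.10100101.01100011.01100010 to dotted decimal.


11010100 = 212
10100101 = 165
01100011 = 99
01100010 = 98
IP: 212.165.99.98


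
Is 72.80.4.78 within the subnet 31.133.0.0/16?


Subnet network: 31.133.0.0
Test IP AND mask: 72.80.0.0
No, 72.80.4.78 is not in 31.133.0.0/16


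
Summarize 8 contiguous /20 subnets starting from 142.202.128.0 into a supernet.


Original prefix: /20
Number of subnets: 8 = 2^3
New prefix = 20 - 3 = 17
Supernet: 142.202.128.0/17


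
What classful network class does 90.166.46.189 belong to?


First octet: 90
Binary: 01011010
0xxxxxxx -> Class A (1-126)
Class A, default mask 255.0.0.0 (/8)


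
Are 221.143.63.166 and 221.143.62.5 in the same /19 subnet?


Mask: 255.255.224.0
221.143.63.166 AND mask = 221.143.32.0
221.143.62.5 AND mask = 221.143.32.0
Yes, same subnet (221.143.32.0)


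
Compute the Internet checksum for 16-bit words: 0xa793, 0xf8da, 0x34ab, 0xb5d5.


Sum all words (with carry folding):
+ 0xa793 = 0xa793
+ 0xf8da = 0xa06e
+ 0x34ab = 0xd519
+ 0xb5d5 = 0x8aef
One's complement: ~0x8aef
Checksum = 0x7510


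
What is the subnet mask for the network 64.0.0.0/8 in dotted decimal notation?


/8 means 8 network bits, 24 host bits
Binary: 11111111000000000000000000000000
Mask: 255.0.0.0


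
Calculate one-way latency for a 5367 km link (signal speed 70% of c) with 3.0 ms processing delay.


Speed = 0.7 * 3e5 km/s = 210000 km/s
Propagation delay = 5367 / 210000 = 0.0256 s = 25.5571 ms
Processing delay = 3.0 ms
Total one-way latency = 28.5571 ms


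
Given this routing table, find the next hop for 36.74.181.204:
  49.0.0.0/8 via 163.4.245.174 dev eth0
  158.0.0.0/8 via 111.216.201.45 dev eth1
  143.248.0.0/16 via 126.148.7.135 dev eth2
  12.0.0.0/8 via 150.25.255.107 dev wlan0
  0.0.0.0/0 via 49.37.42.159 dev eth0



Longest prefix match for 36.74.181.204:
  /8 49.0.0.0: no
  /8 158.0.0.0: no
  /16 143.248.0.0: no
  /8 12.0.0.0: no
  /0 0.0.0.0: MATCH
Selected: next-hop 49.37.42.159 via eth0 (matched /0)


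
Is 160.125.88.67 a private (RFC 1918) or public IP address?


RFC 1918 private ranges:
  10.0.0.0/8 (10.0.0.0 - 10.255.255.255)
  172.16.0.0/12 (172.16.0.0 - 172.31.255.255)
  192.168.0.0/16 (192.168.0.0 - 192.168.255.255)
Public (not in any RFC 1918 range)


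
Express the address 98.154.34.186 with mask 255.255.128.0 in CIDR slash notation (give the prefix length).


Binary: 11111111.11111111.10000000.00000000
Count leading 1s
Prefix: /17


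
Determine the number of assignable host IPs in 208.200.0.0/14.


Host bits = 32 - 14 = 18
Total addresses = 2^18 = 262144
Usable = total - 2 (network and broadcast)
Usable hosts: 262142


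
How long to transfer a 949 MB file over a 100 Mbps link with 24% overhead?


Effective throughput = 100 * (1 - 24/100) = 76 Mbps
File size in Mb = 949 * 8 = 7592 Mb
Time = 7592 / 76
Time = 99.8947 seconds


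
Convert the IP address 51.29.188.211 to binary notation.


51 = 00110011
29 = 00011101
188 = 10111100
211 = 11010011
Binary: 00110011.00011101.10111100.11010011


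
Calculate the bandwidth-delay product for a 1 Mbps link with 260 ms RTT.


BDP = bandwidth * RTT
= 1 Mbps * 260 ms
= 1 * 1e6 * 260 / 1000 bits
= 260000 bits
= 32500 bytes
= 31.7383 KB
BDP = 260000 bits (32500 bytes)


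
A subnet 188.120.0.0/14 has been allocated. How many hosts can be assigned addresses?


Host bits = 32 - 14 = 18
Total addresses = 2^18 = 262144
Usable = total - 2 (network and broadcast)
Usable hosts: 262142


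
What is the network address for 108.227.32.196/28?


IP:   01101100.11100011.00100000.11000100
Mask: 11111111.11111111.11111111.11110000
AND operation:
Net:  01101100.11100011.00100000.11000000
Network: 108.227.32.192/28


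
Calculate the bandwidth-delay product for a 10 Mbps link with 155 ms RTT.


BDP = bandwidth * RTT
= 10 Mbps * 155 ms
= 10 * 1e6 * 155 / 1000 bits
= 1550000 bits
= 193750 bytes
= 189.209 KB
BDP = 1550000 bits (193750 bytes)


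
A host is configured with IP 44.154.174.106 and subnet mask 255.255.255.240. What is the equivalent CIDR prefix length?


Binary: 11111111.11111111.11111111.11110000
Count leading 1s
Prefix: /28


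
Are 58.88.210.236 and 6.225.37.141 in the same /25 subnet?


Mask: 255.255.255.128
58.88.210.236 AND mask = 58.88.210.128
6.225.37.141 AND mask = 6.225.37.128
No, different subnets (58.88.210.128 vs 6.225.37.128)


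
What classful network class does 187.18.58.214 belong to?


First octet: 187
Binary: 10111011
10xxxxxx -> Class B (128-191)
Class B, default mask 255.255.0.0 (/16)


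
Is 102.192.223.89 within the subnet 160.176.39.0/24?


Subnet network: 160.176.39.0
Test IP AND mask: 102.192.223.0
No, 102.192.223.89 is not in 160.176.39.0/24


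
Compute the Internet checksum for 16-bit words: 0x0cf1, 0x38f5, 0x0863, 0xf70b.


Sum all words (with carry folding):
+ 0x0cf1 = 0x0cf1
+ 0x38f5 = 0x45e6
+ 0x0863 = 0x4e49
+ 0xf70b = 0x4555
One's complement: ~0x4555
Checksum = 0xbaaa


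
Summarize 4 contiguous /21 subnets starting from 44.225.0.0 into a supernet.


Original prefix: /21
Number of subnets: 4 = 2^2
New prefix = 21 - 2 = 19
Supernet: 44.225.0.0/19


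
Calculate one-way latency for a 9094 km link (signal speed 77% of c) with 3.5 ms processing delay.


Speed = 0.77 * 3e5 km/s = 231000 km/s
Propagation delay = 9094 / 231000 = 0.0394 s = 39.368 ms
Processing delay = 3.5 ms
Total one-way latency = 42.868 ms


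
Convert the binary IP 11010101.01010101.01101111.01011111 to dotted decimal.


11010101 = 213
01010101 = 85
01101111 = 111
01011111 = 95
IP: 213.85.111.95


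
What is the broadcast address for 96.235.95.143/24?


Network: 96.235.95.0/24
Host bits = 8
Set all host bits to 1:
Broadcast: 96.235.95.255


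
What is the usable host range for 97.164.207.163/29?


Network: 97.164.207.160
Broadcast: 97.164.207.167
First usable = network + 1
Last usable = broadcast - 1
Range: 97.164.207.161 to 97.164.207.166


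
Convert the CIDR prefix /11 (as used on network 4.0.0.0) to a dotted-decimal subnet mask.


/11 means 11 network bits, 21 host bits
Binary: 11111111111000000000000000000000
Mask: 255.224.0.0


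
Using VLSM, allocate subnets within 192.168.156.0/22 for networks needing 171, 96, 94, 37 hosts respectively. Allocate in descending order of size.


171 hosts -> /24 (254 usable): 192.168.156.0/24
96 hosts -> /25 (126 usable): 192.168.157.0/25
94 hosts -> /25 (126 usable): 192.168.157.128/25
37 hosts -> /26 (62 usable): 192.168.158.0/26
Allocation: 192.168.156.0/24 (171 hosts, 254 usable); 192.168.157.0/25 (96 hosts, 126 usable); 192.168.157.128/25 (94 hosts, 126 usable); 192.168.158.0/26 (37 hosts, 62 usable)


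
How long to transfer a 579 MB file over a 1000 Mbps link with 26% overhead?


Effective throughput = 1000 * (1 - 26/100) = 740 Mbps
File size in Mb = 579 * 8 = 4632 Mb
Time = 4632 / 740
Time = 6.2595 seconds


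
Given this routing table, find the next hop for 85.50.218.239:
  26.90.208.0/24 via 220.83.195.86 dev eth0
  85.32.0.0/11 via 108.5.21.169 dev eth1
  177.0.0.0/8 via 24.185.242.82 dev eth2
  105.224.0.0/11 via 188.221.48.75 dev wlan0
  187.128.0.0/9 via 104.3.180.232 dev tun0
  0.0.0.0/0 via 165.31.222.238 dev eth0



Longest prefix match for 85.50.218.239:
  /24 26.90.208.0: no
  /11 85.32.0.0: MATCH
  /8 177.0.0.0: no
  /11 105.224.0.0: no
  /9 187.128.0.0: no
  /0 0.0.0.0: MATCH
Selected: next-hop 108.5.21.169 via eth1 (matched /11)


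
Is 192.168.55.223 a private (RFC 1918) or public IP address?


RFC 1918 private ranges:
  10.0.0.0/8 (10.0.0.0 - 10.255.255.255)
  172.16.0.0/12 (172.16.0.0 - 172.31.255.255)
  192.168.0.0/16 (192.168.0.0 - 192.168.255.255)
Private (in 192.168.0.0/16)


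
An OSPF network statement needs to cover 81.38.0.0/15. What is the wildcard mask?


Subnet mask: 255.254.0.0
Wildcard = 255.255.255.255 - subnet mask
255 - 255 = 0
255 - 254 = 1
255 - 0 = 255
255 - 0 = 255
Wildcard: 0.1.255.255


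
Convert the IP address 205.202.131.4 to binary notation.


205 = 11001101
202 = 11001010
131 = 10000011
4 = 00000100
Binary: 11001101.11001010.10000011.00000100


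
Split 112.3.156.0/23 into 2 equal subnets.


New prefix = 23 + 1 = 24
Each subnet has 256 addresses
  112.3.156.0/24
  112.3.157.0/24
Subnets: 112.3.156.0/24, 112.3.157.0/24


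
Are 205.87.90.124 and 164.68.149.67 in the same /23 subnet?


Mask: 255.255.254.0
205.87.90.124 AND mask = 205.87.90.0
164.68.149.67 AND mask = 164.68.148.0
No, different subnets (205.87.90.0 vs 164.68.148.0)


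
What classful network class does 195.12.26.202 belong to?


First octet: 195
Binary: 11000011
110xxxxx -> Class C (192-223)
Class C, default mask 255.255.255.0 (/24)


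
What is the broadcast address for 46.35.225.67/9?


Network: 46.0.0.0/9
Host bits = 23
Set all host bits to 1:
Broadcast: 46.127.255.255


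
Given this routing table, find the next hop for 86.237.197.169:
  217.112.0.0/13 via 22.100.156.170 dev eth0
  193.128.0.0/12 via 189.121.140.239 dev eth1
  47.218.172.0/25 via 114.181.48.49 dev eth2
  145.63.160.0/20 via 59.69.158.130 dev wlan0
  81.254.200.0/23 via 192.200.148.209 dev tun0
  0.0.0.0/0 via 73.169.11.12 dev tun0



Longest prefix match for 86.237.197.169:
  /13 217.112.0.0: no
  /12 193.128.0.0: no
  /25 47.218.172.0: no
  /20 145.63.160.0: no
  /23 81.254.200.0: no
  /0 0.0.0.0: MATCH
Selected: next-hop 73.169.11.12 via tun0 (matched /0)


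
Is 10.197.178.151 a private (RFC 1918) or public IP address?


RFC 1918 private ranges:
  10.0.0.0/8 (10.0.0.0 - 10.255.255.255)
  172.16.0.0/12 (172.16.0.0 - 172.31.255.255)
  192.168.0.0/16 (192.168.0.0 - 192.168.255.255)
Private (in 10.0.0.0/8)


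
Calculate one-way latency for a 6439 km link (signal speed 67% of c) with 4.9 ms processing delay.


Speed = 0.67 * 3e5 km/s = 201000 km/s
Propagation delay = 6439 / 201000 = 0.032 s = 32.0348 ms
Processing delay = 4.9 ms
Total one-way latency = 36.9348 ms


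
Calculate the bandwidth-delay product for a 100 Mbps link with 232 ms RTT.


BDP = bandwidth * RTT
= 100 Mbps * 232 ms
= 100 * 1e6 * 232 / 1000 bits
= 23200000 bits
= 2900000 bytes
= 2832.0312 KB
BDP = 23200000 bits (2900000 bytes)


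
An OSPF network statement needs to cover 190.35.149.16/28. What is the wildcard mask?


Subnet mask: 255.255.255.240
Wildcard = 255.255.255.255 - subnet mask
255 - 255 = 0
255 - 255 = 0
255 - 255 = 0
255 - 240 = 15
Wildcard: 0.0.0.15


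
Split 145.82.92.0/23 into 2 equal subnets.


New prefix = 23 + 1 = 24
Each subnet has 256 addresses
  145.82.92.0/24
  145.82.93.0/24
Subnets: 145.82.92.0/24, 145.82.93.0/24


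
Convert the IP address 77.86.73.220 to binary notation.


77 = 01001101
86 = 01010110
73 = 01001001
220 = 11011100
Binary: 01001101.01010110.01001001.11011100


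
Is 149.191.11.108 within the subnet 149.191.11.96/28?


Subnet network: 149.191.11.96
Test IP AND mask: 149.191.11.96
Yes, 149.191.11.108 is in 149.191.11.96/28


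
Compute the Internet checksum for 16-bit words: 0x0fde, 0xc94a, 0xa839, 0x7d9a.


Sum all words (with carry folding):
+ 0x0fde = 0x0fde
+ 0xc94a = 0xd928
+ 0xa839 = 0x8162
+ 0x7d9a = 0xfefc
One's complement: ~0xfefc
Checksum = 0x0103


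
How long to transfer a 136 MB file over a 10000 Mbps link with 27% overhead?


Effective throughput = 10000 * (1 - 27/100) = 7300 Mbps
File size in Mb = 136 * 8 = 1088 Mb
Time = 1088 / 7300
Time = 0.149 seconds


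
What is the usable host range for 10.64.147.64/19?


Network: 10.64.128.0
Broadcast: 10.64.159.255
First usable = network + 1
Last usable = broadcast - 1
Range: 10.64.128.1 to 10.64.159.254


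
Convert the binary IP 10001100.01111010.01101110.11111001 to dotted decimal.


10001100 = 140
01111010 = 122
01101110 = 110
11111001 = 249
IP: 140.122.110.249


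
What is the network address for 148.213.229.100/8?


IP:   10010100.11010101.11100101.01100100
Mask: 11111111.00000000.00000000.00000000
AND operation:
Net:  10010100.00000000.00000000.00000000
Network: 148.0.0.0/8


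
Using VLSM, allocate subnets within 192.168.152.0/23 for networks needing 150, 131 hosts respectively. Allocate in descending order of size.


150 hosts -> /24 (254 usable): 192.168.152.0/24
131 hosts -> /24 (254 usable): 192.168.153.0/24
Allocation: 192.168.152.0/24 (150 hosts, 254 usable); 192.168.153.0/24 (131 hosts, 254 usable)


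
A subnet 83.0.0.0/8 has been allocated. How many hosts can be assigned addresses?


Host bits = 32 - 8 = 24
Total addresses = 2^24 = 16777216
Usable = total - 2 (network and broadcast)
Usable hosts: 16777214


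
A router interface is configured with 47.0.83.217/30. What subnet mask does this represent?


/30 means 30 network bits, 2 host bits
Binary: 11111111111111111111111111111100
Mask: 255.255.255.252


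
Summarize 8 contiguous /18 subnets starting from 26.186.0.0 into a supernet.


Original prefix: /18
Number of subnets: 8 = 2^3
New prefix = 18 - 3 = 15
Supernet: 26.186.0.0/15


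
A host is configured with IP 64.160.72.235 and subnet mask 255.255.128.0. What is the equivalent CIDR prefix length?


Binary: 11111111.11111111.10000000.00000000
Count leading 1s
Prefix: /17


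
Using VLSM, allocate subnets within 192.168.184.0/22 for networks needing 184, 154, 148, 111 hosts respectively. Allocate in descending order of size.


184 hosts -> /24 (254 usable): 192.168.184.0/24
154 hosts -> /24 (254 usable): 192.168.185.0/24
148 hosts -> /24 (254 usable): 192.168.186.0/24
111 hosts -> /25 (126 usable): 192.168.187.0/25
Allocation: 192.168.184.0/24 (184 hosts, 254 usable); 192.168.185.0/24 (154 hosts, 254 usable); 192.168.186.0/24 (148 hosts, 254 usable); 192.168.187.0/25 (111 hosts, 126 usable)


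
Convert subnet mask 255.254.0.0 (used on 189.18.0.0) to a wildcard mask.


Subnet mask: 255.254.0.0
Wildcard = 255.255.255.255 - subnet mask
255 - 255 = 0
255 - 254 = 1
255 - 0 = 255
255 - 0 = 255
Wildcard: 0.1.255.255


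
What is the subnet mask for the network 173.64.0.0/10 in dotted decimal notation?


/10 means 10 network bits, 22 host bits
Binary: 11111111110000000000000000000000
Mask: 255.192.0.0


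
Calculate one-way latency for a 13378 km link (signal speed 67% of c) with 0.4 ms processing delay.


Speed = 0.67 * 3e5 km/s = 201000 km/s
Propagation delay = 13378 / 201000 = 0.0666 s = 66.5572 ms
Processing delay = 0.4 ms
Total one-way latency = 66.9572 ms


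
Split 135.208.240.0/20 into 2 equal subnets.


New prefix = 20 + 1 = 21
Each subnet has 2048 addresses
  135.208.240.0/21
  135.208.248.0/21
Subnets: 135.208.240.0/21, 135.208.248.0/21


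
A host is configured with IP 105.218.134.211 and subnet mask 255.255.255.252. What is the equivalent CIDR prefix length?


Binary: 11111111.11111111.11111111.11111100
Count leading 1s
Prefix: /30


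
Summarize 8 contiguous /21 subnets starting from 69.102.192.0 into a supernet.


Original prefix: /21
Number of subnets: 8 = 2^3
New prefix = 21 - 3 = 18
Supernet: 69.102.192.0/18


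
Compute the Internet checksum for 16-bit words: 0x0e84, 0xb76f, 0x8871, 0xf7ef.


Sum all words (with carry folding):
+ 0x0e84 = 0x0e84
+ 0xb76f = 0xc5f3
+ 0x8871 = 0x4e65
+ 0xf7ef = 0x4655
One's complement: ~0x4655
Checksum = 0xb9aa


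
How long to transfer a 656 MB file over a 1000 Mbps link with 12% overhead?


Effective throughput = 1000 * (1 - 12/100) = 880 Mbps
File size in Mb = 656 * 8 = 5248 Mb
Time = 5248 / 880
Time = 5.9636 seconds


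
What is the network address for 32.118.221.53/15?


IP:   00100000.01110110.11011101.00110101
Mask: 11111111.11111110.00000000.00000000
AND operation:
Net:  00100000.01110110.00000000.00000000
Network: 32.118.0.0/15


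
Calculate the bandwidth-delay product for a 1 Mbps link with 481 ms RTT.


BDP = bandwidth * RTT
= 1 Mbps * 481 ms
= 1 * 1e6 * 481 / 1000 bits
= 481000 bits
= 60125 bytes
= 58.7158 KB
BDP = 481000 bits (60125 bytes)


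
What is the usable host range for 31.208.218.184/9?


Network: 31.128.0.0
Broadcast: 31.255.255.255
First usable = network + 1
Last usable = broadcast - 1
Range: 31.128.0.1 to 31.255.255.254


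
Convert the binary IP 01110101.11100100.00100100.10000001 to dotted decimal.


01110101 = 117
11100100 = 228
00100100 = 36
10000001 = 129
IP: 117.228.36.129


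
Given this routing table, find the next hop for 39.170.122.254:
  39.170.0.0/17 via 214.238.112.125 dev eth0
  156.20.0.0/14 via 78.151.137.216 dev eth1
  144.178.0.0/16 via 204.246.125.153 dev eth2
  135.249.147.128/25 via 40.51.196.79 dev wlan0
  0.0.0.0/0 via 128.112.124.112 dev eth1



Longest prefix match for 39.170.122.254:
  /17 39.170.0.0: MATCH
  /14 156.20.0.0: no
  /16 144.178.0.0: no
  /25 135.249.147.128: no
  /0 0.0.0.0: MATCH
Selected: next-hop 214.238.112.125 via eth0 (matched /17)


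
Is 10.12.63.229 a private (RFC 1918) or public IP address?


RFC 1918 private ranges:
  10.0.0.0/8 (10.0.0.0 - 10.255.255.255)
  172.16.0.0/12 (172.16.0.0 - 172.31.255.255)
  192.168.0.0/16 (192.168.0.0 - 192.168.255.255)
Private (in 10.0.0.0/8)


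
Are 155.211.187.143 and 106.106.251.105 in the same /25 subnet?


Mask: 255.255.255.128
155.211.187.143 AND mask = 155.211.187.128
106.106.251.105 AND mask = 106.106.251.0
No, different subnets (155.211.187.128 vs 106.106.251.0)


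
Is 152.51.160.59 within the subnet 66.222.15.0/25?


Subnet network: 66.222.15.0
Test IP AND mask: 152.51.160.0
No, 152.51.160.59 is not in 66.222.15.0/25


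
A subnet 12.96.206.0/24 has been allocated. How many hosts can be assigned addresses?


Host bits = 32 - 24 = 8
Total addresses = 2^8 = 256
Usable = total - 2 (network and broadcast)
Usable hosts: 254


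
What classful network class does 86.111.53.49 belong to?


First octet: 86
Binary: 01010110
0xxxxxxx -> Class A (1-126)
Class A, default mask 255.0.0.0 (/8)


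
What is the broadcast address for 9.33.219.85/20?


Network: 9.33.208.0/20
Host bits = 12
Set all host bits to 1:
Broadcast: 9.33.223.255


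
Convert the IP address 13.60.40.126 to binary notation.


13 = 00001101
60 = 00111100
40 = 00101000
126 = 01111110
Binary: 00001101.00111100.00101000.01111110


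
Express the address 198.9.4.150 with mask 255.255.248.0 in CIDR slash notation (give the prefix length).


Binary: 11111111.11111111.11111000.00000000
Count leading 1s
Prefix: /21


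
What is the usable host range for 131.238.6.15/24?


Network: 131.238.6.0
Broadcast: 131.238.6.255
First usable = network + 1
Last usable = broadcast - 1
Range: 131.238.6.1 to 131.238.6.254


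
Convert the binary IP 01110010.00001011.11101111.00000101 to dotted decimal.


01110010 = 114
00001011 = 11
11101111 = 239
00000101 = 5
IP: 114.11.239.5


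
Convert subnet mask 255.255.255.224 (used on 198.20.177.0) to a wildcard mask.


Subnet mask: 255.255.255.224
Wildcard = 255.255.255.255 - subnet mask
255 - 255 = 0
255 - 255 = 0
255 - 255 = 0
255 - 224 = 31
Wildcard: 0.0.0.31


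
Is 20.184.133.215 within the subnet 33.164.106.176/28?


Subnet network: 33.164.106.176
Test IP AND mask: 20.184.133.208
No, 20.184.133.215 is not in 33.164.106.176/28


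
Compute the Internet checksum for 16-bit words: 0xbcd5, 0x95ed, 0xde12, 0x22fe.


Sum all words (with carry folding):
+ 0xbcd5 = 0xbcd5
+ 0x95ed = 0x52c3
+ 0xde12 = 0x30d6
+ 0x22fe = 0x53d4
One's complement: ~0x53d4
Checksum = 0xac2b


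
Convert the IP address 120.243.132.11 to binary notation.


120 = 01111000
243 = 11110011
132 = 10000100
11 = 00001011
Binary: 01111000.11110011.10000100.00001011


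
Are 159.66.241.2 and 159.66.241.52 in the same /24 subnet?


Mask: 255.255.255.0
159.66.241.2 AND mask = 159.66.241.0
159.66.241.52 AND mask = 159.66.241.0
Yes, same subnet (159.66.241.0)


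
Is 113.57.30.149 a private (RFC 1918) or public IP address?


RFC 1918 private ranges:
  10.0.0.0/8 (10.0.0.0 - 10.255.255.255)
  172.16.0.0/12 (172.16.0.0 - 172.31.255.255)
  192.168.0.0/16 (192.168.0.0 - 192.168.255.255)
Public (not in any RFC 1918 range)


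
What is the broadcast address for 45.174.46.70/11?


Network: 45.160.0.0/11
Host bits = 21
Set all host bits to 1:
Broadcast: 45.191.255.255


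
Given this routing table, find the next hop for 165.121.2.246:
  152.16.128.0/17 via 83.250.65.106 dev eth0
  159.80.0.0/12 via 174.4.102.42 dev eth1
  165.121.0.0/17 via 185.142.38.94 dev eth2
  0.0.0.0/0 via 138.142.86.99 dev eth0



Longest prefix match for 165.121.2.246:
  /17 152.16.128.0: no
  /12 159.80.0.0: no
  /17 165.121.0.0: MATCH
  /0 0.0.0.0: MATCH
Selected: next-hop 185.142.38.94 via eth2 (matched /17)


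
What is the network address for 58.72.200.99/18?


IP:   00111010.01001000.11001000.01100011
Mask: 11111111.11111111.11000000.00000000
AND operation:
Net:  00111010.01001000.11000000.00000000
Network: 58.72.192.0/18


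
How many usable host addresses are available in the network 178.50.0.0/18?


Host bits = 32 - 18 = 14
Total addresses = 2^14 = 16384
Usable = total - 2 (network and broadcast)
Usable hosts: 16382


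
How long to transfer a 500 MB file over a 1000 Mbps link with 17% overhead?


Effective throughput = 1000 * (1 - 17/100) = 830 Mbps
File size in Mb = 500 * 8 = 4000 Mb
Time = 4000 / 830
Time = 4.8193 seconds


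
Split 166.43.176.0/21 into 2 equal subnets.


New prefix = 21 + 1 = 22
Each subnet has 1024 addresses
  166.43.176.0/22
  166.43.180.0/22
Subnets: 166.43.176.0/22, 166.43.180.0/22


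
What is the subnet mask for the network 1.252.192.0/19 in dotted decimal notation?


/19 means 19 network bits, 13 host bits
Binary: 11111111111111111110000000000000
Mask: 255.255.224.0


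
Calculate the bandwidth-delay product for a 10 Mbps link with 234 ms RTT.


BDP = bandwidth * RTT
= 10 Mbps * 234 ms
= 10 * 1e6 * 234 / 1000 bits
= 2340000 bits
= 292500 bytes
= 285.6445 KB
BDP = 2340000 bits (292500 bytes)


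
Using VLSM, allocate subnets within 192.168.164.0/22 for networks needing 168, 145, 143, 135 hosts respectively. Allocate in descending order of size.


168 hosts -> /24 (254 usable): 192.168.164.0/24
145 hosts -> /24 (254 usable): 192.168.165.0/24
143 hosts -> /24 (254 usable): 192.168.166.0/24
135 hosts -> /24 (254 usable): 192.168.167.0/24
Allocation: 192.168.164.0/24 (168 hosts, 254 usable); 192.168.165.0/24 (145 hosts, 254 usable); 192.168.166.0/24 (143 hosts, 254 usable); 192.168.167.0/24 (135 hosts, 254 usable)


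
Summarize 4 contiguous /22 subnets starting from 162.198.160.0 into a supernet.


Original prefix: /22
Number of subnets: 4 = 2^2
New prefix = 22 - 2 = 20
Supernet: 162.198.160.0/20


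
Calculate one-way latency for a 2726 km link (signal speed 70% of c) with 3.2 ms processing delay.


Speed = 0.7 * 3e5 km/s = 210000 km/s
Propagation delay = 2726 / 210000 = 0.013 s = 12.981 ms
Processing delay = 3.2 ms
Total one-way latency = 16.181 ms


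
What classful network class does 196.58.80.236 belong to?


First octet: 196
Binary: 11000100
110xxxxx -> Class C (192-223)
Class C, default mask 255.255.255.0 (/24)


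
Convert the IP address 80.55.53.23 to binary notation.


80 = 01010000
55 = 00110111
53 = 00110101
23 = 00010111
Binary: 01010000.00110111.00110101.00010111


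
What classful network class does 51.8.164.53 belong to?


First octet: 51
Binary: 00110011
0xxxxxxx -> Class A (1-126)
Class A, default mask 255.0.0.0 (/8)


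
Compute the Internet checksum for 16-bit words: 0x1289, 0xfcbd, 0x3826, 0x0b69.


Sum all words (with carry folding):
+ 0x1289 = 0x1289
+ 0xfcbd = 0x0f47
+ 0x3826 = 0x476d
+ 0x0b69 = 0x52d6
One's complement: ~0x52d6
Checksum = 0xad29


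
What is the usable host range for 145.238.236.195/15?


Network: 145.238.0.0
Broadcast: 145.239.255.255
First usable = network + 1
Last usable = broadcast - 1
Range: 145.238.0.1 to 145.239.255.254


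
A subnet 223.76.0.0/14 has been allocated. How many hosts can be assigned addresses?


Host bits = 32 - 14 = 18
Total addresses = 2^18 = 262144
Usable = total - 2 (network and broadcast)
Usable hosts: 262142


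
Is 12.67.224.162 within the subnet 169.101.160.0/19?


Subnet network: 169.101.160.0
Test IP AND mask: 12.67.224.0
No, 12.67.224.162 is not in 169.101.160.0/19


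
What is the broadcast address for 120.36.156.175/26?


Network: 120.36.156.128/26
Host bits = 6
Set all host bits to 1:
Broadcast: 120.36.156.191


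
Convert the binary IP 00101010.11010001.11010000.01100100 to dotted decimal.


00101010 = 42
11010001 = 209
11010000 = 208
01100100 = 100
IP: 42.209.208.100


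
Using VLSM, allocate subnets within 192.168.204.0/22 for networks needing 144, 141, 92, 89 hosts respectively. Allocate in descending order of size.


144 hosts -> /24 (254 usable): 192.168.204.0/24
141 hosts -> /24 (254 usable): 192.168.205.0/24
92 hosts -> /25 (126 usable): 192.168.206.0/25
89 hosts -> /25 (126 usable): 192.168.206.128/25
Allocation: 192.168.204.0/24 (144 hosts, 254 usable); 192.168.205.0/24 (141 hosts, 254 usable); 192.168.206.0/25 (92 hosts, 126 usable); 192.168.206.128/25 (89 hosts, 126 usable)


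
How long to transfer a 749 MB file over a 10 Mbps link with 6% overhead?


Effective throughput = 10 * (1 - 6/100) = 9.4 Mbps
File size in Mb = 749 * 8 = 5992 Mb
Time = 5992 / 9.4
Time = 637.4468 seconds


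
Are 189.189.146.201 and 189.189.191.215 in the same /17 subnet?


Mask: 255.255.128.0
189.189.146.201 AND mask = 189.189.128.0
189.189.191.215 AND mask = 189.189.128.0
Yes, same subnet (189.189.128.0)


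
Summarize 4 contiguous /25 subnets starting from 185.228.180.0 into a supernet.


Original prefix: /25
Number of subnets: 4 = 2^2
New prefix = 25 - 2 = 23
Supernet: 185.228.180.0/23


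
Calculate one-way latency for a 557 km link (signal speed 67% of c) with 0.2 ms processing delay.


Speed = 0.67 * 3e5 km/s = 201000 km/s
Propagation delay = 557 / 201000 = 0.0028 s = 2.7711 ms
Processing delay = 0.2 ms
Total one-way latency = 2.9711 ms


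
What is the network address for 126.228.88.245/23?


IP:   01111110.11100100.01011000.11110101
Mask: 11111111.11111111.11111110.00000000
AND operation:
Net:  01111110.11100100.01011000.00000000
Network: 126.228.88.0/23


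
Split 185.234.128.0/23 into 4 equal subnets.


New prefix = 23 + 2 = 25
Each subnet has 128 addresses
  185.234.128.0/25
  185.234.128.128/25
  185.234.129.0/25
  185.234.129.128/25
Subnets: 185.234.128.0/25, 185.234.128.128/25, 185.234.129.0/25, 185.234.129.128/25


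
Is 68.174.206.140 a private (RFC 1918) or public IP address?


RFC 1918 private ranges:
  10.0.0.0/8 (10.0.0.0 - 10.255.255.255)
  172.16.0.0/12 (172.16.0.0 - 172.31.255.255)
  192.168.0.0/16 (192.168.0.0 - 192.168.255.255)
Public (not in any RFC 1918 range)


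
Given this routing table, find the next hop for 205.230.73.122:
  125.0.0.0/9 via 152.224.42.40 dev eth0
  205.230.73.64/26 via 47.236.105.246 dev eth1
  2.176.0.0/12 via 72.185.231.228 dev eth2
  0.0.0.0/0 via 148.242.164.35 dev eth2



Longest prefix match for 205.230.73.122:
  /9 125.0.0.0: no
  /26 205.230.73.64: MATCH
  /12 2.176.0.0: no
  /0 0.0.0.0: MATCH
Selected: next-hop 47.236.105.246 via eth1 (matched /26)


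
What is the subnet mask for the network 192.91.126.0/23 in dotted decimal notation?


/23 means 23 network bits, 9 host bits
Binary: 11111111111111111111111000000000
Mask: 255.255.254.0


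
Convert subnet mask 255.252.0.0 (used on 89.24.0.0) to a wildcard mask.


Subnet mask: 255.252.0.0
Wildcard = 255.255.255.255 - subnet mask
255 - 255 = 0
255 - 252 = 3
255 - 0 = 255
255 - 0 = 255
Wildcard: 0.3.255.255


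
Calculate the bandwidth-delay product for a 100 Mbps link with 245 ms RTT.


BDP = bandwidth * RTT
= 100 Mbps * 245 ms
= 100 * 1e6 * 245 / 1000 bits
= 24500000 bits
= 3062500 bytes
= 2990.7227 KB
BDP = 24500000 bits (3062500 bytes)


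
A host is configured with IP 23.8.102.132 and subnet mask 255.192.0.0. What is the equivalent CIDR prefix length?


Binary: 11111111.11000000.00000000.00000000
Count leading 1s
Prefix: /10


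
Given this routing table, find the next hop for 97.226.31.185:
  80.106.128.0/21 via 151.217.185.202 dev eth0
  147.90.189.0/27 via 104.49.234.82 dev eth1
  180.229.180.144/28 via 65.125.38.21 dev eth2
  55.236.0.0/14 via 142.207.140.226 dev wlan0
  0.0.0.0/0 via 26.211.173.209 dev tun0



Longest prefix match for 97.226.31.185:
  /21 80.106.128.0: no
  /27 147.90.189.0: no
  /28 180.229.180.144: no
  /14 55.236.0.0: no
  /0 0.0.0.0: MATCH
Selected: next-hop 26.211.173.209 via tun0 (matched /0)


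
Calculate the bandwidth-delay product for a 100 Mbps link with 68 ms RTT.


BDP = bandwidth * RTT
= 100 Mbps * 68 ms
= 100 * 1e6 * 68 / 1000 bits
= 6800000 bits
= 850000 bytes
= 830.0781 KB
BDP = 6800000 bits (850000 bytes)


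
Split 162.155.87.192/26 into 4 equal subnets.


New prefix = 26 + 2 = 28
Each subnet has 16 addresses
  162.155.87.192/28
  162.155.87.208/28
  162.155.87.224/28
  162.155.87.240/28
Subnets: 162.155.87.192/28, 162.155.87.208/28, 162.155.87.224/28, 162.155.87.240/28


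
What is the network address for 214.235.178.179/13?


IP:   11010110.11101011.10110010.10110011
Mask: 11111111.11111000.00000000.00000000
AND operation:
Net:  11010110.11101000.00000000.00000000
Network: 214.232.0.0/13
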